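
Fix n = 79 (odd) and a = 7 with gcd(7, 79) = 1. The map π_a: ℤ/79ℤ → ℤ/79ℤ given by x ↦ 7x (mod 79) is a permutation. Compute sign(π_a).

Trace 8: π^k(8) = [8, 56, 76, 58, 11, 77, 65] for k=0..6.
The orbit structure of x ↦ 7x mod 79: 2 orbits of sizes [78, 1].
n − c = 79 − 2 = 77; sign = (−1)^77 = -1.
Check: (7/79) = -1 by Zolotarev.

-1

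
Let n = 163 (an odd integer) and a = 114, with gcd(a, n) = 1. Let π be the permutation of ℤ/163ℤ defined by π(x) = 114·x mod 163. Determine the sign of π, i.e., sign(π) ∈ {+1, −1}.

Start at x=107: 107 → 136 → 19 → 47 → 142 → 51 → 109 → … (one orbit).
Decompose π into cycles: lengths [162, 1] (2 cycles, including the fixed point 0).
Σ(ℓ_i−1) = 163−2 = 161; sign = (−1)^161 = -1.

-1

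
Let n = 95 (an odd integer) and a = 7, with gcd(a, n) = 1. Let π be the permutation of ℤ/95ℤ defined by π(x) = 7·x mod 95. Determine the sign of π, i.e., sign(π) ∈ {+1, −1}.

Trace 68: π^k(68) = [68, 1, 7, 49, 58, 26, 87] for k=0..6.
π_7 has 14 disjoint cycles with lengths [12, 12, 12, 12, 12, 12, 4, 3, 3, 3, 3, 3, 3, 1] on {0,…,94}.
Σ(ℓ_i−1) = 95−14 = 81; sign = (−1)^81 = -1.

-1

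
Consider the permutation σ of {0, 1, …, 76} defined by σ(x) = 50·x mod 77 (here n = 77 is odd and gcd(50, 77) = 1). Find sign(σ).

-1

Trace 57: π^k(57) = [57, 1, 50, 36, 29, 64, 43] for k=0..6.
The orbit structure of x ↦ 50x mod 77: 14 orbits of sizes [10, 10, 10, 10, 10, 10, 10, 1, 1, 1, 1, 1, 1, 1].
With 14 cycles on 77 points, sign = (−1)^{77−14} = -1.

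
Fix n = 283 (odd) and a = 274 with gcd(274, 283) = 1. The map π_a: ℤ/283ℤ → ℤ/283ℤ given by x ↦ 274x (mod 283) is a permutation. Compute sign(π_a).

Start at x=115: 115 → 97 → 259 → 216 → 37 → 233 → 167 → … (one orbit).
Decompose π into cycles: lengths [282, 1] (2 cycles, including the fixed point 0).
n − c = 283 − 2 = 281; sign = (−1)^281 = -1.

-1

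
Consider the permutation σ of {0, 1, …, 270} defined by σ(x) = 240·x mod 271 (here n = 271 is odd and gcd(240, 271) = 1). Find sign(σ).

Trace 72: π^k(72) = [72, 207, 87, 13, 139, 27, 247] for k=0..6.
The orbit structure of x ↦ 240x mod 271: 4 orbits of sizes [90, 90, 90, 1].
With 4 cycles on 271 points, sign = (−1)^{271−4} = -1.

-1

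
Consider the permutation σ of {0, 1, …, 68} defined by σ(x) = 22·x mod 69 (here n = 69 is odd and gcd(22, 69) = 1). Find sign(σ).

-1

Orbit of 22 under x↦22x: [22, 1]… (length divides ord_69(22)).
36 cycles of lengths [2, 2, 2, 2, 2, 2, 2, 2, 2, 2, 2, 2, 2, 2, 2, 2, 2, 2, 2, 2, 2, 2, 2, 2, 2, 2, 2, 2, 2, 2, 2, 2, 2, 1, 1, 1].
With 36 cycles on 69 points, sign = (−1)^{69−36} = -1.
Via Zolotarev, sign(π_{22}) = (22|69) = -1.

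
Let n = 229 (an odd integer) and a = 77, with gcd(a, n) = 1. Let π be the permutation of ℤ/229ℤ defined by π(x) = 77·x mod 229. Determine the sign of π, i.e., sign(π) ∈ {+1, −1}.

-1

Trace 118: π^k(118) = [118, 155, 27, 18, 12, 8, 158] for k=0..6.
2 cycles of lengths [228, 1].
sign(π) = (−1)^{n − #cycles} = (−1)^{229−2} = (−1)^227 = -1.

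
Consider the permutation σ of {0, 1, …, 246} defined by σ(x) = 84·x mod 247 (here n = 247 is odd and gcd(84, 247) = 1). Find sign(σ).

+1

Start at x=84: 84 → 140 → 151 → 87 → 145 → 77 → 46 → … (one orbit).
Decompose π into cycles: lengths [12, 12, 12, 12, 12, 12, 12, 12, 12, 12, 12, 12, 12, 12, 12, 12, 12, 12, 12, 6, 6, 6, 1] (23 cycles, including the fixed point 0).
With 23 cycles on 247 points, sign = (−1)^{247−23} = +1.
Zolotarev: (84|247) = +1, matching the cycle-count sign.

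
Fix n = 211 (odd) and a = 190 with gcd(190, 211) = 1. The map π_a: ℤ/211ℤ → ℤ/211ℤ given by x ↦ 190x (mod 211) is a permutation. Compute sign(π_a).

-1

Trace 192: π^k(192) = [192, 188, 61, 196, 104, 137, 77] for k=0..6.
π_190 has 8 disjoint cycles with lengths [30, 30, 30, 30, 30, 30, 30, 1] on {0,…,210}.
sign(π) = (−1)^{n − #cycles} = (−1)^{211−8} = (−1)^203 = -1.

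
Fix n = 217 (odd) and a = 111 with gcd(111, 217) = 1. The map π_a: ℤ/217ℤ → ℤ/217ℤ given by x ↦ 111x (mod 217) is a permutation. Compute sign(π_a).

Start at x=204: 204 → 76 → 190 → 41 → 211 → 202 → 71 → … (one orbit).
π_111 has 12 disjoint cycles with lengths [30, 30, 30, 30, 30, 30, 15, 15, 2, 2, 2, 1] on {0,…,216}.
12 cycles on 217: each ℓ→(−1)^(ℓ−1), product (−1)^205 = -1.

-1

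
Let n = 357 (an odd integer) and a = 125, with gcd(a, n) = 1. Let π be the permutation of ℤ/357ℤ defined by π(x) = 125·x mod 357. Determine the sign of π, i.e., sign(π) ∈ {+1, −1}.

-1

Trace 64: π^k(64) = [64, 146, 43, 20, 1, 125, 274] for k=0..6.
The orbit structure of x ↦ 125x mod 357: 32 orbits of sizes [16, 16, 16, 16, 16, 16, 16, 16, 16, 16, 16, 16, 16, 16, 16, 16, 16, 16, 16, 16, 16, 2, 2, 2, 2, 2, 2, 2, 2, 2, 2, 1].
32 cycles on 357: each ℓ→(−1)^(ℓ−1), product (−1)^325 = -1.
The Jacobi symbol (125|357) = -1 (Zolotarev) agrees.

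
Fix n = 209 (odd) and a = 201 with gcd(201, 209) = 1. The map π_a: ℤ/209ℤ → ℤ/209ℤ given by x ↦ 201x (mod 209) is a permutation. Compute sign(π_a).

Trace 144: π^k(144) = [144, 102, 20, 49, 26, 1, 201] for k=0..6.
21 cycles of lengths [15, 15, 15, 15, 15, 15, 15, 15, 15, 15, 15, 15, 5, 5, 3, 3, 3, 3, 3, 3, 1].
With 21 cycles on 209 points, sign = (−1)^{209−21} = +1.

+1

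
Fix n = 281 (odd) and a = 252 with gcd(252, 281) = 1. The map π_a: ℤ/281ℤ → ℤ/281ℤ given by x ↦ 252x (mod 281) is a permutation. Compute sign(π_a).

+1

Start at x=86: 86 → 35 → 109 → 211 → 63 → 140 → 155 → … (one orbit).
The orbit structure of x ↦ 252x mod 281: 9 orbits of sizes [35, 35, 35, 35, 35, 35, 35, 35, 1].
sign(π) = (−1)^{n − #cycles} = (−1)^{281−9} = (−1)^272 = +1.
Zolotarev: (252|281) = +1, matching the cycle-count sign.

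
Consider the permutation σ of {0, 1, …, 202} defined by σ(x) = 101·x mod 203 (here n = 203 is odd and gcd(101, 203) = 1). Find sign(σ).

Orbit of 3 under x↦101x: [3, 100, 153, 25, 89, 57, 73]… (length divides ord_203(101)).
Decompose π into cycles: lengths [84, 84, 28, 6, 1] (5 cycles, including the fixed point 0).
203 − 5 = 198 transpositions; sign(π) = (−1)^198 = +1.

+1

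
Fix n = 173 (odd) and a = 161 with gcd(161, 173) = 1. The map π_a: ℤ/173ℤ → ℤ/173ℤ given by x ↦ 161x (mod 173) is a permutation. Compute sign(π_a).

Orbit of 91 under x↦161x: [91, 119, 129, 9, 65, 85, 18]… (length divides ord_173(161)).
π_161 has 2 disjoint cycles with lengths [172, 1] on {0,…,172}.
n − c = 173 − 2 = 171; sign = (−1)^171 = -1.

-1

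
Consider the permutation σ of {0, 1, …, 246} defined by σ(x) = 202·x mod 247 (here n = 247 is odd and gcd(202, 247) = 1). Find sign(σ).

+1

Start at x=178: 178 → 141 → 77 → 240 → 68 → 151 → 121 → … (one orbit).
Cycle lengths of π_202 on ℤ/247ℤ: [12, 12, 12, 12, 12, 12, 12, 12, 12, 12, 12, 12, 12, 12, 12, 12, 12, 12, 12, 6, 6, 6, 1]; 23 cycles in total.
With 23 cycles on 247 points, sign = (−1)^{247−23} = +1.
Check: (202/247) = +1 by Zolotarev.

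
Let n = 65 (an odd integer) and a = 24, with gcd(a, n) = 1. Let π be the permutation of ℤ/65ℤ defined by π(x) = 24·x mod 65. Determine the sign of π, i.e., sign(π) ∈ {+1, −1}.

Trace 34: π^k(34) = [34, 36, 19, 1, 24, 56, 44] for k=0..6.
The orbit structure of x ↦ 24x mod 65: 8 orbits of sizes [12, 12, 12, 12, 12, 2, 2, 1].
n − c = 65 − 8 = 57; sign = (−1)^57 = -1.
Via Zolotarev, sign(π_{24}) = (24|65) = -1.

-1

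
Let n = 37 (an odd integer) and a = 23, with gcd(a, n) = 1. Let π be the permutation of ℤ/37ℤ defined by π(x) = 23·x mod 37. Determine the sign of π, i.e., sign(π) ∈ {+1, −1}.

Orbit of 11 under x↦23x: [11, 31, 10, 8, 36, 14, 26]… (length divides ord_37(23)).
The orbit structure of x ↦ 23x mod 37: 4 orbits of sizes [12, 12, 12, 1].
Σ(ℓ_i−1) = 37−4 = 33; sign = (−1)^33 = -1.

-1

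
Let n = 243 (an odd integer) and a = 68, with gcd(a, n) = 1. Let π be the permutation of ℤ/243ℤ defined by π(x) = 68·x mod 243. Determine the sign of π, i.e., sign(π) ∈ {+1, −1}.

Start at x=13: 13 → 155 → 91 → 113 → 151 → 62 → 85 → … (one orbit).
6 cycles of lengths [162, 54, 18, 6, 2, 1].
sign(π) = (−1)^{n − #cycles} = (−1)^{243−6} = (−1)^237 = -1.
(68|243)_J = -1 (Zolotarev's lemma cross-check).

-1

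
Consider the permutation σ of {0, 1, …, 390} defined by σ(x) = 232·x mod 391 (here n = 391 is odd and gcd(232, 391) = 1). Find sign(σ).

-1

Orbit of 348 under x↦232x: [348, 190, 288, 346, 117, 165, 353]… (length divides ord_391(232)).
π_232 has 6 disjoint cycles with lengths [176, 176, 16, 11, 11, 1] on {0,…,390}.
With 6 cycles on 391 points, sign = (−1)^{391−6} = -1.
Check: (232/391) = -1 by Zolotarev.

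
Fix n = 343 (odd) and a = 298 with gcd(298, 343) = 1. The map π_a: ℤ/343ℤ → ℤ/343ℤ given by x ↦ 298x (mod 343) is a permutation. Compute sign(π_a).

+1

Trace 253: π^k(253) = [253, 277, 226, 120, 88, 156, 183] for k=0..6.
Cycle lengths of π_298 on ℤ/343ℤ: [147, 147, 21, 21, 3, 3, 1]; 7 cycles in total.
7 cycles on 343: each ℓ→(−1)^(ℓ−1), product (−1)^336 = +1.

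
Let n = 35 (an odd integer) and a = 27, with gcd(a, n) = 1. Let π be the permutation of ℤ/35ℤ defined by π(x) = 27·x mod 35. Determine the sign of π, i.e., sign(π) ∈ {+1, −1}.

Orbit of 1 under x↦27x: [1, 27, 29, 13]… (length divides ord_35(27)).
The orbit structure of x ↦ 27x mod 35: 11 orbits of sizes [4, 4, 4, 4, 4, 4, 4, 2, 2, 2, 1].
Σ(ℓ_i−1) = 35−11 = 24; sign = (−1)^24 = +1.
Check: (27/35) = +1 by Zolotarev.

+1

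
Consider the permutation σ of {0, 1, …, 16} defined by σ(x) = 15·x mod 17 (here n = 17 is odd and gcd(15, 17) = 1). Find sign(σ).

Trace 1: π^k(1) = [1, 15, 4, 9, 16, 2, 13] for k=0..6.
Cycle type of π: 8×2 + 1; total 3 cycles.
n − c = 17 − 3 = 14; sign = (−1)^14 = +1.

+1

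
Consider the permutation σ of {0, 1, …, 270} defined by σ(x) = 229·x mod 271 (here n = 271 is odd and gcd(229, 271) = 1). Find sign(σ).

+1

Trace 82: π^k(82) = [82, 79, 205, 62, 106, 155, 265] for k=0..6.
Decompose π into cycles: lengths [135, 135, 1] (3 cycles, including the fixed point 0).
n − c = 271 − 3 = 268; sign = (−1)^268 = +1.
Zolotarev: (229|271) = +1, matching the cycle-count sign.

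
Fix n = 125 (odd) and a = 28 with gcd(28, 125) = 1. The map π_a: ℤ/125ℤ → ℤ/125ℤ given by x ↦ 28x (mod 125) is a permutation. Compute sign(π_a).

Trace 59: π^k(59) = [59, 27, 6, 43, 79, 87, 61] for k=0..6.
Cycle lengths of π_28 on ℤ/125ℤ: [100, 20, 4, 1]; 4 cycles in total.
sign(π) = (−1)^{n − #cycles} = (−1)^{125−4} = (−1)^121 = -1.
Via Zolotarev, sign(π_{28}) = (28|125) = -1.

-1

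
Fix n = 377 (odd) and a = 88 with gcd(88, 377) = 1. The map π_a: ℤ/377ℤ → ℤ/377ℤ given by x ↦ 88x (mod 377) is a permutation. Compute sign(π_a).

+1

Start at x=30: 30 → 1 → 88 → 204 → 233 → 146 → 30 (one orbit).
Decompose π into cycles: lengths [6, 6, 6, 6, 6, 6, 6, 6, 6, 6, 6, 6, 6, 6, 6, 6, 6, 6, 6, 6, 6, 6, 6, 6, 6, 6, 6, 6, 6, 6, 6, 6, 6, 6, 6, 6, 6, 6, 6, 6, 6, 6, 6, 6, 6, 6, 6, 6, 6, 6, 6, 6, 6, 6, 6, 6, 6, 6, 1, 1, 1, 1, 1, 1, 1, 1, 1, 1, 1, 1, 1, 1, 1, 1, 1, 1, 1, 1, 1, 1, 1, 1, 1, 1, 1, 1, 1] (87 cycles, including the fixed point 0).
377 − 87 = 290 transpositions; sign(π) = (−1)^290 = +1.
Check: (88/377) = +1 by Zolotarev.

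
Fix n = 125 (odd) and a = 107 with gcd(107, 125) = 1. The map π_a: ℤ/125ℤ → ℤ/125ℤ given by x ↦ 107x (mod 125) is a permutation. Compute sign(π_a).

-1

Trace 1: π^k(1) = [1, 107, 74, 43, 101, 57, 99] for k=0..6.
12 cycles of lengths [20, 20, 20, 20, 20, 4, 4, 4, 4, 4, 4, 1].
With 12 cycles on 125 points, sign = (−1)^{125−12} = -1.
Check: (107/125) = -1 by Zolotarev.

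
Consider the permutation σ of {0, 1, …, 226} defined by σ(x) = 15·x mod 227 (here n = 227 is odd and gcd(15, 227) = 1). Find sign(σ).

-1

Start at x=40: 40 → 146 → 147 → 162 → 160 → 130 → 134 → … (one orbit).
Cycle type of π: 226 + 1; total 2 cycles.
n − c = 227 − 2 = 225; sign = (−1)^225 = -1.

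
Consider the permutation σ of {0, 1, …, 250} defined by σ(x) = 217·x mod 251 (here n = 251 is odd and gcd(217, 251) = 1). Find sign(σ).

+1

Start at x=217: 217 → 152 → 103 → 12 → 94 → 67 → 232 → … (one orbit).
Cycle type of π: 125×2 + 1; total 3 cycles.
Σ(ℓ_i−1) = 251−3 = 248; sign = (−1)^248 = +1.
The Jacobi symbol (217|251) = +1 (Zolotarev) agrees.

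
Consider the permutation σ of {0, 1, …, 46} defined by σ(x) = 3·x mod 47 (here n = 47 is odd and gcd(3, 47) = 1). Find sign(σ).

+1

Start at x=7: 7 → 21 → 16 → 1 → 3 → 9 → 27 → … (one orbit).
Cycle lengths of π_3 on ℤ/47ℤ: [23, 23, 1]; 3 cycles in total.
Σ(ℓ_i−1) = 47−3 = 44; sign = (−1)^44 = +1.
Via Zolotarev, sign(π_{3}) = (3|47) = +1.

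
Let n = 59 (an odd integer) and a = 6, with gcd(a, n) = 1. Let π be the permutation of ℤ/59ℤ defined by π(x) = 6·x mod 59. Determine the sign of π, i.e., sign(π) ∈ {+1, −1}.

-1

Orbit of 13 under x↦6x: [13, 19, 55, 35, 33, 21, 8]… (length divides ord_59(6)).
Decompose π into cycles: lengths [58, 1] (2 cycles, including the fixed point 0).
With 2 cycles on 59 points, sign = (−1)^{59−2} = -1.
The Jacobi symbol (6|59) = -1 (Zolotarev) agrees.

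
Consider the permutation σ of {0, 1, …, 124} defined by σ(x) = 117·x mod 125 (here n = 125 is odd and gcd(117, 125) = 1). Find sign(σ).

-1

Start at x=18: 18 → 106 → 27 → 34 → 103 → 51 → 92 → … (one orbit).
Cycle type of π: 100 + 20 + 4 + 1; total 4 cycles.
Σ(ℓ_i−1) = 125−4 = 121; sign = (−1)^121 = -1.
(117|125)_J = -1 (Zolotarev's lemma cross-check).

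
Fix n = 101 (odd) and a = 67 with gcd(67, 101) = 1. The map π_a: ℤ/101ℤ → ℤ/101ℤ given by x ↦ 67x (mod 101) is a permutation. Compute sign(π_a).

Start at x=79: 79 → 41 → 20 → 27 → 92 → 3 → 100 → … (one orbit).
π_67 has 2 disjoint cycles with lengths [100, 1] on {0,…,100}.
sign(π) = (−1)^{n − #cycles} = (−1)^{101−2} = (−1)^99 = -1.
Via Zolotarev, sign(π_{67}) = (67|101) = -1.

-1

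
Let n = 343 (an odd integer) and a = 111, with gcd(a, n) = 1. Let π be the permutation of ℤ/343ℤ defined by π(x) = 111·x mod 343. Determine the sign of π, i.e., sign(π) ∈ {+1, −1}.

-1

Orbit of 141 under x↦111x: [141, 216, 309, 342, 232, 27, 253]… (length divides ord_343(111)).
Decompose π into cycles: lengths [98, 98, 98, 14, 14, 14, 2, 2, 2, 1] (10 cycles, including the fixed point 0).
sign(π) = (−1)^{n − #cycles} = (−1)^{343−10} = (−1)^333 = -1.
Check: (111/343) = -1 by Zolotarev.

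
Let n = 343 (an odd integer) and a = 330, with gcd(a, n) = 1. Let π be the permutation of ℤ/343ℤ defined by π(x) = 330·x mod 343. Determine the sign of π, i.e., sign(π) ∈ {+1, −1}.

Orbit of 120 under x↦330x: [120, 155, 43, 127, 64, 197, 183]… (length divides ord_343(330)).
π_330 has 19 disjoint cycles with lengths [49, 49, 49, 49, 49, 49, 7, 7, 7, 7, 7, 7, 1, 1, 1, 1, 1, 1, 1] on {0,…,342}.
19 cycles on 343: each ℓ→(−1)^(ℓ−1), product (−1)^324 = +1.
(330|343)_J = +1 (Zolotarev's lemma cross-check).

+1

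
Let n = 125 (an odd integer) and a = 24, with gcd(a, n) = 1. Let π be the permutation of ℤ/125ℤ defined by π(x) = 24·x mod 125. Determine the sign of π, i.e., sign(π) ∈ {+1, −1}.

Trace 76: π^k(76) = [76, 74, 26, 124, 101, 49, 51] for k=0..6.
23 cycles of lengths [10, 10, 10, 10, 10, 10, 10, 10, 10, 10, 2, 2, 2, 2, 2, 2, 2, 2, 2, 2, 2, 2, 1].
With 23 cycles on 125 points, sign = (−1)^{125−23} = +1.
Check: (24/125) = +1 by Zolotarev.

+1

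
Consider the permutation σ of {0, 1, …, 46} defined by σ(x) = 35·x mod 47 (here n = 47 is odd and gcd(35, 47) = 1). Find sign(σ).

Start at x=23: 23 → 6 → 22 → 18 → 19 → 7 → 10 → … (one orbit).
Decompose π into cycles: lengths [46, 1] (2 cycles, including the fixed point 0).
sign(π) = (−1)^{n − #cycles} = (−1)^{47−2} = (−1)^45 = -1.

-1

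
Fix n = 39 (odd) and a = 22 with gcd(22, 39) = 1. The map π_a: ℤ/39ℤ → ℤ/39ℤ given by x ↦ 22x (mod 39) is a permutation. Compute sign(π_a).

Trace 1: π^k(1) = [1, 22, 16] for k=0..2.
π_22 has 15 disjoint cycles with lengths [3, 3, 3, 3, 3, 3, 3, 3, 3, 3, 3, 3, 1, 1, 1] on {0,…,38}.
Σ(ℓ_i−1) = 39−15 = 24; sign = (−1)^24 = +1.
(22|39)_J = +1 (Zolotarev's lemma cross-check).

+1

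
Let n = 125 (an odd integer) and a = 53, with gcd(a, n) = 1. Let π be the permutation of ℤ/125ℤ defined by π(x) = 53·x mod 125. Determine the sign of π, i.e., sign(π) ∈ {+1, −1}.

Orbit of 28 under x↦53x: [28, 109, 27, 56, 93, 54, 112]… (length divides ord_125(53)).
The orbit structure of x ↦ 53x mod 125: 4 orbits of sizes [100, 20, 4, 1].
sign(π) = (−1)^{n − #cycles} = (−1)^{125−4} = (−1)^121 = -1.
The Jacobi symbol (53|125) = -1 (Zolotarev) agrees.

-1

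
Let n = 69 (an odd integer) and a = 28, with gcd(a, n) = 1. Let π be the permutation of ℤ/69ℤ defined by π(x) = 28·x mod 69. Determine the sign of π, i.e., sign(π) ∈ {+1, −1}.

Trace 25: π^k(25) = [25, 10, 4, 43, 31, 40, 16] for k=0..6.
Decompose π into cycles: lengths [22, 22, 22, 1, 1, 1] (6 cycles, including the fixed point 0).
sign(π) = (−1)^{n − #cycles} = (−1)^{69−6} = (−1)^63 = -1.
Zolotarev: (28|69) = -1, matching the cycle-count sign.

-1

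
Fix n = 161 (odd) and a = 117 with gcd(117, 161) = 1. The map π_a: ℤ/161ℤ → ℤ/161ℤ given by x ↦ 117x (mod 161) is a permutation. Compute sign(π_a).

Start at x=108: 108 → 78 → 110 → 151 → 118 → 121 → 150 → … (one orbit).
π_117 has 6 disjoint cycles with lengths [66, 66, 11, 11, 6, 1] on {0,…,160}.
6 cycles on 161: each ℓ→(−1)^(ℓ−1), product (−1)^155 = -1.
Zolotarev: (117|161) = -1, matching the cycle-count sign.

-1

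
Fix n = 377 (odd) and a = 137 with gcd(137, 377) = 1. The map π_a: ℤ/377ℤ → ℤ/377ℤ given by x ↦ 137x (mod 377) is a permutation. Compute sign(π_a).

+1

Start at x=356: 356 → 139 → 193 → 51 → 201 → 16 → 307 → … (one orbit).
π_137 has 7 disjoint cycles with lengths [84, 84, 84, 84, 28, 12, 1] on {0,…,376}.
Σ(ℓ_i−1) = 377−7 = 370; sign = (−1)^370 = +1.
Via Zolotarev, sign(π_{137}) = (137|377) = +1.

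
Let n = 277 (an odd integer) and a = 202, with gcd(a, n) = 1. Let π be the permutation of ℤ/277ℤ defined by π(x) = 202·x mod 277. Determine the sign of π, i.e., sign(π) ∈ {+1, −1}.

Trace 230: π^k(230) = [230, 201, 160, 188, 27, 191, 79] for k=0..6.
5 cycles of lengths [69, 69, 69, 69, 1].
277 − 5 = 272 transpositions; sign(π) = (−1)^272 = +1.

+1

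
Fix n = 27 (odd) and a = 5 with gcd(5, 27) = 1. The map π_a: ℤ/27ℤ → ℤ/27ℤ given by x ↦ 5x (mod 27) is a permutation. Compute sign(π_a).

-1

Orbit of 8 under x↦5x: [8, 13, 11, 1, 5, 25, 17]… (length divides ord_27(5)).
4 cycles of lengths [18, 6, 2, 1].
27 − 4 = 23 transpositions; sign(π) = (−1)^23 = -1.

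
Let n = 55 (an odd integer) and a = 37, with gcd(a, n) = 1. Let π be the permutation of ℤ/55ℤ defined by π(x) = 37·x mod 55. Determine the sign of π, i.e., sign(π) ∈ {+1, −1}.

-1

Trace 37: π^k(37) = [37, 49, 53, 36, 12, 4, 38] for k=0..6.
Cycle type of π: 20×2 + 5×2 + 4 + 1; total 6 cycles.
55 − 6 = 49 transpositions; sign(π) = (−1)^49 = -1.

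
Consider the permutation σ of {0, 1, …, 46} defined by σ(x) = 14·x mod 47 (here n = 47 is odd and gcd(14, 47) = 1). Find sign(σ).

Start at x=12: 12 → 27 → 2 → 28 → 16 → 36 → 34 → … (one orbit).
Decompose π into cycles: lengths [23, 23, 1] (3 cycles, including the fixed point 0).
sign(π) = (−1)^{n − #cycles} = (−1)^{47−3} = (−1)^44 = +1.
Zolotarev: (14|47) = +1, matching the cycle-count sign.

+1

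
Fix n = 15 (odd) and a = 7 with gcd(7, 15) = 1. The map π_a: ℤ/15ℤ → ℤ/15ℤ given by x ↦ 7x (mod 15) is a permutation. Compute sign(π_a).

Trace 13: π^k(13) = [13, 1, 7, 4] for k=0..3.
6 cycles of lengths [4, 4, 4, 1, 1, 1].
15 − 6 = 9 transpositions; sign(π) = (−1)^9 = -1.

-1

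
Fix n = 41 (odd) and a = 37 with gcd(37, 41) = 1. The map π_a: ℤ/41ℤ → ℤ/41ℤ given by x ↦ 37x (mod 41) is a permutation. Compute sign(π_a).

+1

Start at x=16: 16 → 18 → 10 → 1 → 37 → 16 (one orbit).
Cycle type of π: 5×8 + 1; total 9 cycles.
Σ(ℓ_i−1) = 41−9 = 32; sign = (−1)^32 = +1.
The Jacobi symbol (37|41) = +1 (Zolotarev) agrees.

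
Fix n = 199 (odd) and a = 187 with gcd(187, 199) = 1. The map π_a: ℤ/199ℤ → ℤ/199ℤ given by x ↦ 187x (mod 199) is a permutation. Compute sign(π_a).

+1

Trace 92: π^k(92) = [92, 90, 114, 25, 98, 18, 182] for k=0..6.
The orbit structure of x ↦ 187x mod 199: 7 orbits of sizes [33, 33, 33, 33, 33, 33, 1].
Σ(ℓ_i−1) = 199−7 = 192; sign = (−1)^192 = +1.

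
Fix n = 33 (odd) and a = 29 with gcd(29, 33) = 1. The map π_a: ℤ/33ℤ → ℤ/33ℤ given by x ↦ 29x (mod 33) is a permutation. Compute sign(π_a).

Trace 32: π^k(32) = [32, 4, 17, 31, 8, 1, 29] for k=0..6.
Cycle lengths of π_29 on ℤ/33ℤ: [10, 10, 10, 2, 1]; 5 cycles in total.
Σ(ℓ_i−1) = 33−5 = 28; sign = (−1)^28 = +1.
The Jacobi symbol (29|33) = +1 (Zolotarev) agrees.

+1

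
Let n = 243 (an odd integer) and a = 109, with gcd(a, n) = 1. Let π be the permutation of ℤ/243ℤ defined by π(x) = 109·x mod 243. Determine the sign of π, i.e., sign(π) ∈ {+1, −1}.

Orbit of 136 under x↦109x: [136, 1, 109, 217, 82, 190, 55]… (length divides ord_243(109)).
π_109 has 63 disjoint cycles with lengths [9, 9, 9, 9, 9, 9, 9, 9, 9, 9, 9, 9, 9, 9, 9, 9, 9, 9, 3, 3, 3, 3, 3, 3, 3, 3, 3, 3, 3, 3, 3, 3, 3, 3, 3, 3, 1, 1, 1, 1, 1, 1, 1, 1, 1, 1, 1, 1, 1, 1, 1, 1, 1, 1, 1, 1, 1, 1, 1, 1, 1, 1, 1] on {0,…,242}.
63 cycles on 243: each ℓ→(−1)^(ℓ−1), product (−1)^180 = +1.

+1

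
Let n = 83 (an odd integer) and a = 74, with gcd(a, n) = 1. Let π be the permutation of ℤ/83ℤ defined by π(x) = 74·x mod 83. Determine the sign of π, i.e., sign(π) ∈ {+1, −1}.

Trace 51: π^k(51) = [51, 39, 64, 5, 38, 73, 7] for k=0..6.
Cycle type of π: 82 + 1; total 2 cycles.
83 − 2 = 81 transpositions; sign(π) = (−1)^81 = -1.
The Jacobi symbol (74|83) = -1 (Zolotarev) agrees.

-1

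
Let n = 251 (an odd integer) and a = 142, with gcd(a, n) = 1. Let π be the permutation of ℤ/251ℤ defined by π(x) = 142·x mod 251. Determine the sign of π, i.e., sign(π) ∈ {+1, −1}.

+1

Trace 68: π^k(68) = [68, 118, 190, 123, 147, 41, 49] for k=0..6.
Decompose π into cycles: lengths [125, 125, 1] (3 cycles, including the fixed point 0).
sign(π) = (−1)^{n − #cycles} = (−1)^{251−3} = (−1)^248 = +1.
Zolotarev: (142|251) = +1, matching the cycle-count sign.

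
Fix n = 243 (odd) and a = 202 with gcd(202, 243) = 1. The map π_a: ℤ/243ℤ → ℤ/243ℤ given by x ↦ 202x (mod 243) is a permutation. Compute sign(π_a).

Orbit of 4 under x↦202x: [4, 79, 163, 121, 142, 10, 76]… (length divides ord_243(202)).
11 cycles of lengths [81, 81, 27, 27, 9, 9, 3, 3, 1, 1, 1].
With 11 cycles on 243 points, sign = (−1)^{243−11} = +1.

+1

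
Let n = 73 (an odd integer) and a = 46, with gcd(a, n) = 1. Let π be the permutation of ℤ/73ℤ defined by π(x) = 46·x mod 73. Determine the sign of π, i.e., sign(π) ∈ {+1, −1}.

Orbit of 27 under x↦46x: [27, 1, 46, 72]… (length divides ord_73(46)).
Cycle type of π: 4×18 + 1; total 19 cycles.
73 − 19 = 54 transpositions; sign(π) = (−1)^54 = +1.

+1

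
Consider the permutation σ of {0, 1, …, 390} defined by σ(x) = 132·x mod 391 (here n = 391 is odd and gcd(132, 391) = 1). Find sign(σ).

Start at x=271: 271 → 191 → 188 → 183 → 305 → 378 → 239 → … (one orbit).
The orbit structure of x ↦ 132x mod 391: 14 orbits of sizes [44, 44, 44, 44, 44, 44, 44, 44, 22, 4, 4, 4, 4, 1].
Σ(ℓ_i−1) = 391−14 = 377; sign = (−1)^377 = -1.

-1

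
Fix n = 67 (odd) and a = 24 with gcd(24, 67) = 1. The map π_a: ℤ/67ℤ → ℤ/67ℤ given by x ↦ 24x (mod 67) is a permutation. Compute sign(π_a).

Trace 22: π^k(22) = [22, 59, 9, 15, 25, 64, 62] for k=0..6.
The orbit structure of x ↦ 24x mod 67: 7 orbits of sizes [11, 11, 11, 11, 11, 11, 1].
7 cycles on 67: each ℓ→(−1)^(ℓ−1), product (−1)^60 = +1.

+1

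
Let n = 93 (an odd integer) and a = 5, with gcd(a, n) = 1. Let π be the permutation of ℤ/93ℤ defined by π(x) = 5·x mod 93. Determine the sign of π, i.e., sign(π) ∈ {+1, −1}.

-1

Orbit of 1 under x↦5x: [1, 5, 25, 32, 67, 56]… (length divides ord_93(5)).
22 cycles of lengths [6, 6, 6, 6, 6, 6, 6, 6, 6, 6, 3, 3, 3, 3, 3, 3, 3, 3, 3, 3, 2, 1].
n − c = 93 − 22 = 71; sign = (−1)^71 = -1.
Zolotarev: (5|93) = -1, matching the cycle-count sign.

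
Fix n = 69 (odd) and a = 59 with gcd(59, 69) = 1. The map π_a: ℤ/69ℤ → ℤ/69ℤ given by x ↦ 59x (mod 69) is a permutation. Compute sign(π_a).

Trace 25: π^k(25) = [25, 26, 16, 47, 13, 8, 58] for k=0..6.
The orbit structure of x ↦ 59x mod 69: 6 orbits of sizes [22, 22, 11, 11, 2, 1].
Σ(ℓ_i−1) = 69−6 = 63; sign = (−1)^63 = -1.

-1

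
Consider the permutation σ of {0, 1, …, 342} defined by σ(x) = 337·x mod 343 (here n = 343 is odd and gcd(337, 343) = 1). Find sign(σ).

+1

Start at x=337: 337 → 36 → 127 → 267 → 113 → 8 → 295 → … (one orbit).
Cycle lengths of π_337 on ℤ/343ℤ: [49, 49, 49, 49, 49, 49, 7, 7, 7, 7, 7, 7, 1, 1, 1, 1, 1, 1, 1]; 19 cycles in total.
343 − 19 = 324 transpositions; sign(π) = (−1)^324 = +1.
The Jacobi symbol (337|343) = +1 (Zolotarev) agrees.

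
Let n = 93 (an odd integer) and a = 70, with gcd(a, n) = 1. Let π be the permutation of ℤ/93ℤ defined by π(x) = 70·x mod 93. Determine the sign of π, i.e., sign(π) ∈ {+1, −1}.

Orbit of 1 under x↦70x: [1, 70, 64, 16, 4]… (length divides ord_93(70)).
Decompose π into cycles: lengths [5, 5, 5, 5, 5, 5, 5, 5, 5, 5, 5, 5, 5, 5, 5, 5, 5, 5, 1, 1, 1] (21 cycles, including the fixed point 0).
Σ(ℓ_i−1) = 93−21 = 72; sign = (−1)^72 = +1.

+1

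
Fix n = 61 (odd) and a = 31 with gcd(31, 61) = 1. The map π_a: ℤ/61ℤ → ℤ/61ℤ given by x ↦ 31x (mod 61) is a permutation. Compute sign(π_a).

-1

Trace 59: π^k(59) = [59, 60, 30, 15, 38, 19, 40] for k=0..6.
2 cycles of lengths [60, 1].
With 2 cycles on 61 points, sign = (−1)^{61−2} = -1.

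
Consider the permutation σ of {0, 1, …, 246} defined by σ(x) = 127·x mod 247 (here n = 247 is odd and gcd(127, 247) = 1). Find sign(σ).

-1

Start at x=10: 10 → 35 → 246 → 120 → 173 → 235 → 205 → … (one orbit).
Cycle type of π: 18×13 + 6×2 + 1; total 16 cycles.
With 16 cycles on 247 points, sign = (−1)^{247−16} = -1.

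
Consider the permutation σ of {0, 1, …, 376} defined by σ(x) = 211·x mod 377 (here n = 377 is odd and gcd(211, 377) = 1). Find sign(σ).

-1

Start at x=152: 152 → 27 → 42 → 191 → 339 → 276 → 178 → … (one orbit).
Cycle lengths of π_211 on ℤ/377ℤ: [84, 84, 84, 84, 28, 3, 3, 3, 3, 1]; 10 cycles in total.
Σ(ℓ_i−1) = 377−10 = 367; sign = (−1)^367 = -1.
The Jacobi symbol (211|377) = -1 (Zolotarev) agrees.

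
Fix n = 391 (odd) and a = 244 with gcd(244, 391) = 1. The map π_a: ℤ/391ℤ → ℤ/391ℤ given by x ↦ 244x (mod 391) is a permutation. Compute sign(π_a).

+1

Start at x=55: 55 → 126 → 246 → 201 → 169 → 181 → 372 → … (one orbit).
The orbit structure of x ↦ 244x mod 391: 5 orbits of sizes [176, 176, 22, 16, 1].
n − c = 391 − 5 = 386; sign = (−1)^386 = +1.
Check: (244/391) = +1 by Zolotarev.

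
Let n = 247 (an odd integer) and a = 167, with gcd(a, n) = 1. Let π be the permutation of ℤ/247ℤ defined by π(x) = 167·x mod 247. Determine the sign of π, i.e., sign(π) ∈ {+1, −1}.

+1

Trace 74: π^k(74) = [74, 8, 101, 71, 1, 167, 225] for k=0..6.
9 cycles of lengths [36, 36, 36, 36, 36, 36, 18, 12, 1].
9 cycles on 247: each ℓ→(−1)^(ℓ−1), product (−1)^238 = +1.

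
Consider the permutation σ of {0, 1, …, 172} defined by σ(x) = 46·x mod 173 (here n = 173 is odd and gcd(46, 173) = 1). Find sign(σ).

Trace 35: π^k(35) = [35, 53, 16, 44, 121, 30, 169] for k=0..6.
2 cycles of lengths [172, 1].
With 2 cycles on 173 points, sign = (−1)^{173−2} = -1.

-1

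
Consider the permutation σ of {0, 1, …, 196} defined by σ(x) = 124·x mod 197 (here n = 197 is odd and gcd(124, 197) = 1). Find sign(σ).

Start at x=188: 188 → 66 → 107 → 69 → 85 → 99 → 62 → … (one orbit).
Decompose π into cycles: lengths [196, 1] (2 cycles, including the fixed point 0).
197 − 2 = 195 transpositions; sign(π) = (−1)^195 = -1.
(124|197)_J = -1 (Zolotarev's lemma cross-check).

-1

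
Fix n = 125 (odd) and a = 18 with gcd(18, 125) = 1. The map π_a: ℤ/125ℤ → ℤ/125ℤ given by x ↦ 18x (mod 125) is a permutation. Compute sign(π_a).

-1

Trace 57: π^k(57) = [57, 26, 93, 49, 7, 1, 18] for k=0..6.
Decompose π into cycles: lengths [20, 20, 20, 20, 20, 4, 4, 4, 4, 4, 4, 1] (12 cycles, including the fixed point 0).
n − c = 125 − 12 = 113; sign = (−1)^113 = -1.
Via Zolotarev, sign(π_{18}) = (18|125) = -1.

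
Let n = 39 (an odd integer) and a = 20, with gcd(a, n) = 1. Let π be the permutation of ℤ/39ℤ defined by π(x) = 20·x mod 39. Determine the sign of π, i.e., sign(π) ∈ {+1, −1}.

+1

Trace 16: π^k(16) = [16, 8, 4, 2, 1, 20, 10] for k=0..6.
Cycle lengths of π_20 on ℤ/39ℤ: [12, 12, 12, 2, 1]; 5 cycles in total.
Σ(ℓ_i−1) = 39−5 = 34; sign = (−1)^34 = +1.
Via Zolotarev, sign(π_{20}) = (20|39) = +1.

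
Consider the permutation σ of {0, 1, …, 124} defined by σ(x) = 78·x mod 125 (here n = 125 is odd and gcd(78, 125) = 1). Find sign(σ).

Trace 99: π^k(99) = [99, 97, 66, 23, 44, 57, 71] for k=0..6.
The orbit structure of x ↦ 78x mod 125: 4 orbits of sizes [100, 20, 4, 1].
sign(π) = (−1)^{n − #cycles} = (−1)^{125−4} = (−1)^121 = -1.

-1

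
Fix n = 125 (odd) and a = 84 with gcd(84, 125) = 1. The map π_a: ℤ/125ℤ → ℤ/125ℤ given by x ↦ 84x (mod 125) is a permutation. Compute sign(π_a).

Orbit of 64 under x↦84x: [64, 1, 84, 56, 79, 11, 49]… (length divides ord_125(84)).
Cycle lengths of π_84 on ℤ/125ℤ: [50, 50, 10, 10, 2, 2, 1]; 7 cycles in total.
125 − 7 = 118 transpositions; sign(π) = (−1)^118 = +1.
Check: (84/125) = +1 by Zolotarev.

+1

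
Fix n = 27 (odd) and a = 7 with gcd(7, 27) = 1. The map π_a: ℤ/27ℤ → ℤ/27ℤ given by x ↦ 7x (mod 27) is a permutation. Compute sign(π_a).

+1

Trace 4: π^k(4) = [4, 1, 7, 22, 19, 25, 13] for k=0..6.
7 cycles of lengths [9, 9, 3, 3, 1, 1, 1].
n − c = 27 − 7 = 20; sign = (−1)^20 = +1.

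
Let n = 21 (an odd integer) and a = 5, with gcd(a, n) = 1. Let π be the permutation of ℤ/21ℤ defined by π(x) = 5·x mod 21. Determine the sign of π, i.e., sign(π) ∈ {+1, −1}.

Orbit of 17 under x↦5x: [17, 1, 5, 4, 20, 16]… (length divides ord_21(5)).
The orbit structure of x ↦ 5x mod 21: 5 orbits of sizes [6, 6, 6, 2, 1].
5 cycles on 21: each ℓ→(−1)^(ℓ−1), product (−1)^16 = +1.
Via Zolotarev, sign(π_{5}) = (5|21) = +1.

+1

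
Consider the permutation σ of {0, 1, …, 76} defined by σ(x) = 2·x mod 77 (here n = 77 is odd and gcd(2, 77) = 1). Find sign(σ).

Orbit of 25 under x↦2x: [25, 50, 23, 46, 15, 30, 60]… (length divides ord_77(2)).
6 cycles of lengths [30, 30, 10, 3, 3, 1].
6 cycles on 77: each ℓ→(−1)^(ℓ−1), product (−1)^71 = -1.
Check: (2/77) = -1 by Zolotarev.

-1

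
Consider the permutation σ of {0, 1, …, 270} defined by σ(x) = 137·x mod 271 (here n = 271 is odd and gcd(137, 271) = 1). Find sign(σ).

-1

Orbit of 248 under x↦137x: [248, 101, 16, 24, 36, 54, 81]… (length divides ord_271(137)).
2 cycles of lengths [270, 1].
271 − 2 = 269 transpositions; sign(π) = (−1)^269 = -1.
Check: (137/271) = -1 by Zolotarev.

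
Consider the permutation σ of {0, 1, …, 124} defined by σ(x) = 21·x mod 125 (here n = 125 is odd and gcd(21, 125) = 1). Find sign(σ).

+1

Start at x=51: 51 → 71 → 116 → 61 → 31 → 26 → 46 → … (one orbit).
Decompose π into cycles: lengths [25, 25, 25, 25, 5, 5, 5, 5, 1, 1, 1, 1, 1] (13 cycles, including the fixed point 0).
sign(π) = (−1)^{n − #cycles} = (−1)^{125−13} = (−1)^112 = +1.
The Jacobi symbol (21|125) = +1 (Zolotarev) agrees.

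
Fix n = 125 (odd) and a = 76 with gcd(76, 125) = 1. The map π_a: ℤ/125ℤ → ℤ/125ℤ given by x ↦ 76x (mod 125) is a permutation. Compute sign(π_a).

Orbit of 51 under x↦76x: [51, 1, 76, 26, 101]… (length divides ord_125(76)).
45 cycles of lengths [5, 5, 5, 5, 5, 5, 5, 5, 5, 5, 5, 5, 5, 5, 5, 5, 5, 5, 5, 5, 1, 1, 1, 1, 1, 1, 1, 1, 1, 1, 1, 1, 1, 1, 1, 1, 1, 1, 1, 1, 1, 1, 1, 1, 1].
With 45 cycles on 125 points, sign = (−1)^{125−45} = +1.
Via Zolotarev, sign(π_{76}) = (76|125) = +1.

+1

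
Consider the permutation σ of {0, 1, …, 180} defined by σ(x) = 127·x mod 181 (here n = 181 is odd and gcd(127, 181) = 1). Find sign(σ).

Trace 21: π^k(21) = [21, 133, 58, 126, 74, 167, 32] for k=0..6.
Cycle type of π: 180 + 1; total 2 cycles.
Σ(ℓ_i−1) = 181−2 = 179; sign = (−1)^179 = -1.
Via Zolotarev, sign(π_{127}) = (127|181) = -1.

-1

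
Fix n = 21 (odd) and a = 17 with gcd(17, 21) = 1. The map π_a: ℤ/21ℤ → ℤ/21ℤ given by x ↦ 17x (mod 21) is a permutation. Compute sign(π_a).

Start at x=5: 5 → 1 → 17 → 16 → 20 → 4 → 5 (one orbit).
5 cycles of lengths [6, 6, 6, 2, 1].
n − c = 21 − 5 = 16; sign = (−1)^16 = +1.
Zolotarev: (17|21) = +1, matching the cycle-count sign.

+1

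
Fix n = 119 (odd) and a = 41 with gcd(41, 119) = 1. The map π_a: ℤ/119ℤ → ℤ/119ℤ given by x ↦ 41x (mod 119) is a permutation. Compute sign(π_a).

Start at x=48: 48 → 64 → 6 → 8 → 90 → 1 → 41 → … (one orbit).
Cycle type of π: 16×7 + 2×3 + 1; total 11 cycles.
Σ(ℓ_i−1) = 119−11 = 108; sign = (−1)^108 = +1.

+1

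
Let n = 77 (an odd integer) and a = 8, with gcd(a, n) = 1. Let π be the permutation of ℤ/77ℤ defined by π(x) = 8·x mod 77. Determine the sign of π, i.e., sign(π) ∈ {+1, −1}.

-1

Orbit of 71 under x↦8x: [71, 29, 1, 8, 64, 50, 15]… (length divides ord_77(8)).
The orbit structure of x ↦ 8x mod 77: 14 orbits of sizes [10, 10, 10, 10, 10, 10, 10, 1, 1, 1, 1, 1, 1, 1].
14 cycles on 77: each ℓ→(−1)^(ℓ−1), product (−1)^63 = -1.
The Jacobi symbol (8|77) = -1 (Zolotarev) agrees.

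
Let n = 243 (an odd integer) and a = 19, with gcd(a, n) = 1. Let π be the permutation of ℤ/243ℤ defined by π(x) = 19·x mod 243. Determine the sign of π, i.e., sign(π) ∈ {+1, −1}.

+1

Start at x=145: 145 → 82 → 100 → 199 → 136 → 154 → 10 → … (one orbit).
π_19 has 27 disjoint cycles with lengths [27, 27, 27, 27, 27, 27, 9, 9, 9, 9, 9, 9, 3, 3, 3, 3, 3, 3, 1, 1, 1, 1, 1, 1, 1, 1, 1] on {0,…,242}.
Σ(ℓ_i−1) = 243−27 = 216; sign = (−1)^216 = +1.
The Jacobi symbol (19|243) = +1 (Zolotarev) agrees.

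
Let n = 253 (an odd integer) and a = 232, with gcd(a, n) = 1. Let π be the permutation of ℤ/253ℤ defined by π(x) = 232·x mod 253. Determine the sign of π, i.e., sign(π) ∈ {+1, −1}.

+1

Trace 210: π^k(210) = [210, 144, 12, 1, 232, 188, 100] for k=0..6.
Cycle type of π: 11×22 + 1×11; total 33 cycles.
253 − 33 = 220 transpositions; sign(π) = (−1)^220 = +1.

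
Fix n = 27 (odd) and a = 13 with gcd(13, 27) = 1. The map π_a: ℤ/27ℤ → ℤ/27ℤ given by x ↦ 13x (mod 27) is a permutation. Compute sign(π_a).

+1

Trace 19: π^k(19) = [19, 4, 25, 1, 13, 7, 10] for k=0..6.
Cycle type of π: 9×2 + 3×2 + 1×3; total 7 cycles.
n − c = 27 − 7 = 20; sign = (−1)^20 = +1.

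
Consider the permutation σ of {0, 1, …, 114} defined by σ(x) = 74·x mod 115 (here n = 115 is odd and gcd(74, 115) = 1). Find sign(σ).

-1

Start at x=36: 36 → 19 → 26 → 84 → 6 → 99 → 81 → … (one orbit).
Cycle type of π: 22×5 + 2×2 + 1; total 8 cycles.
With 8 cycles on 115 points, sign = (−1)^{115−8} = -1.
Zolotarev: (74|115) = -1, matching the cycle-count sign.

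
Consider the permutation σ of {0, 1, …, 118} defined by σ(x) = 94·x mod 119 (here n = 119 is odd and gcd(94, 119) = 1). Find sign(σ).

-1

Orbit of 83 under x↦94x: [83, 67, 110, 106, 87, 86, 111]… (length divides ord_119(94)).
8 cycles of lengths [24, 24, 24, 24, 8, 8, 6, 1].
With 8 cycles on 119 points, sign = (−1)^{119−8} = -1.
Via Zolotarev, sign(π_{94}) = (94|119) = -1.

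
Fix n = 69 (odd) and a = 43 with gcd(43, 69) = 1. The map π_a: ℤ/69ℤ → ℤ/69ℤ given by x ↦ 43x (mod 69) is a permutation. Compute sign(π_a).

Start at x=43: 43 → 55 → 19 → 58 → 10 → 16 → 67 → … (one orbit).
π_43 has 6 disjoint cycles with lengths [22, 22, 22, 1, 1, 1] on {0,…,68}.
sign(π) = (−1)^{n − #cycles} = (−1)^{69−6} = (−1)^63 = -1.

-1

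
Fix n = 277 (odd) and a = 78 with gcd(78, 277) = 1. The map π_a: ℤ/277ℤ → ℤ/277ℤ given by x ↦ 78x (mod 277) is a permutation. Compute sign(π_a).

Trace 232: π^k(232) = [232, 91, 173, 198, 209, 236, 126] for k=0..6.
Decompose π into cycles: lengths [276, 1] (2 cycles, including the fixed point 0).
2 cycles on 277: each ℓ→(−1)^(ℓ−1), product (−1)^275 = -1.
(78|277)_J = -1 (Zolotarev's lemma cross-check).

-1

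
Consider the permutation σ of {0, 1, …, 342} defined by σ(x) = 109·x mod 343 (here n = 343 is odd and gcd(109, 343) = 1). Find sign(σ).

+1

Trace 64: π^k(64) = [64, 116, 296, 22, 340, 16, 29] for k=0..6.
π_109 has 7 disjoint cycles with lengths [147, 147, 21, 21, 3, 3, 1] on {0,…,342}.
343 − 7 = 336 transpositions; sign(π) = (−1)^336 = +1.
Zolotarev: (109|343) = +1, matching the cycle-count sign.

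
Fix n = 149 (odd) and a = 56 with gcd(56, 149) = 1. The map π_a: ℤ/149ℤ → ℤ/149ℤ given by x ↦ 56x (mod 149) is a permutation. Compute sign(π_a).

Start at x=51: 51 → 25 → 59 → 26 → 115 → 33 → 60 → … (one orbit).
Cycle lengths of π_56 on ℤ/149ℤ: [148, 1]; 2 cycles in total.
sign(π) = (−1)^{n − #cycles} = (−1)^{149−2} = (−1)^147 = -1.
Via Zolotarev, sign(π_{56}) = (56|149) = -1.

-1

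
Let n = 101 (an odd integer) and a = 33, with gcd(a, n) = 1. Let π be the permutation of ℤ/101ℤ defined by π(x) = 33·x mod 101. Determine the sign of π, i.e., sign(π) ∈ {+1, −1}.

+1

Trace 76: π^k(76) = [76, 84, 45, 71, 20, 54, 65] for k=0..6.
Decompose π into cycles: lengths [50, 50, 1] (3 cycles, including the fixed point 0).
n − c = 101 − 3 = 98; sign = (−1)^98 = +1.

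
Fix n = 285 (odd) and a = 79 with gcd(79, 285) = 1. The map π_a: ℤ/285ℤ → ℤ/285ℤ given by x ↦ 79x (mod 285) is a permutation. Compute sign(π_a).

Orbit of 259 under x↦79x: [259, 226, 184, 1, 79, 256, 274]… (length divides ord_285(79)).
π_79 has 24 disjoint cycles with lengths [18, 18, 18, 18, 18, 18, 18, 18, 18, 18, 18, 18, 18, 18, 18, 2, 2, 2, 2, 2, 2, 1, 1, 1] on {0,…,284}.
n − c = 285 − 24 = 261; sign = (−1)^261 = -1.

-1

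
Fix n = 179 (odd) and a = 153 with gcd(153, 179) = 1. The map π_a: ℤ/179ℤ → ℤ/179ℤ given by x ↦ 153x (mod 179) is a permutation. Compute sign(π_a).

+1

Trace 108: π^k(108) = [108, 56, 155, 87, 65, 100, 85] for k=0..6.
Cycle lengths of π_153 on ℤ/179ℤ: [89, 89, 1]; 3 cycles in total.
With 3 cycles on 179 points, sign = (−1)^{179−3} = +1.
The Jacobi symbol (153|179) = +1 (Zolotarev) agrees.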